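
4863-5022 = -159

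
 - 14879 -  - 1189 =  - 13690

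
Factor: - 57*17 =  - 969 = - 3^1*17^1 *19^1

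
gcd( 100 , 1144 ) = 4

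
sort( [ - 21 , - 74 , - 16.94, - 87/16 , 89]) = [ - 74, - 21 , - 16.94, - 87/16, 89 ] 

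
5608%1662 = 622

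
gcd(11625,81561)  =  93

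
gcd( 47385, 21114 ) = 27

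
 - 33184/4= - 8296 = - 8296.00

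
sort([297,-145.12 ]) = [ - 145.12,  297]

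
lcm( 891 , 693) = 6237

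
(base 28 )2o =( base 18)48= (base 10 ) 80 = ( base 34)2c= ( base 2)1010000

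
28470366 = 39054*729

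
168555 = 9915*17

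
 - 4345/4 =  - 4345/4= - 1086.25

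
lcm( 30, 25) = 150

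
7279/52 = 7279/52 = 139.98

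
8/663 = 8/663  =  0.01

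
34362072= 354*97068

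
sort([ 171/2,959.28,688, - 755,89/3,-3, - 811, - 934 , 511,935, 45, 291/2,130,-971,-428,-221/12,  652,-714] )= [-971,-934,-811, - 755, - 714,  -  428,-221/12,-3, 89/3,45,  171/2,130, 291/2 , 511,652,  688,935, 959.28 ]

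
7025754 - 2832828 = 4192926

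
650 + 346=996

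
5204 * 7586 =39477544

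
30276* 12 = 363312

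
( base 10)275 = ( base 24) BB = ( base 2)100010011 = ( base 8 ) 423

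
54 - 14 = 40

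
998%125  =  123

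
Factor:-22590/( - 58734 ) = 5/13 =5^1*13^( -1 )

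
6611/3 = 6611/3 = 2203.67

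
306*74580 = 22821480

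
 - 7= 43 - 50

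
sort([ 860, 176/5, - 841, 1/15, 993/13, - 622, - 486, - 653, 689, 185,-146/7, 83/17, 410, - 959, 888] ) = [ - 959, - 841, - 653, - 622, - 486, - 146/7, 1/15,  83/17, 176/5,993/13,185, 410, 689, 860, 888 ] 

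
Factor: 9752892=2^2*3^1*433^1*1877^1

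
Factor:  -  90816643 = -47^1 * 233^1*8293^1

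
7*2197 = 15379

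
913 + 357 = 1270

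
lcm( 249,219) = 18177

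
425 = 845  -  420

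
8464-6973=1491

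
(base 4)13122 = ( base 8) 732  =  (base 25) io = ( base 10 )474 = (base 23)KE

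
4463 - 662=3801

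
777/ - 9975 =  - 37/475 =- 0.08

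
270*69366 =18728820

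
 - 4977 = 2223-7200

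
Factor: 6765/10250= 2^( - 1)*3^1 * 5^( - 2)*11^1= 33/50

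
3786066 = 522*7253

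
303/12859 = 303/12859 = 0.02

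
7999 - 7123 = 876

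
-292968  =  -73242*4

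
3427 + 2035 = 5462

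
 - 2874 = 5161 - 8035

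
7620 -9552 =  - 1932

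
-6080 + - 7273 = -13353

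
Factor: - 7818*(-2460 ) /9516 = 1602690/793 =2^1* 3^1*5^1*13^(-1)*41^1*61^ (-1)*1303^1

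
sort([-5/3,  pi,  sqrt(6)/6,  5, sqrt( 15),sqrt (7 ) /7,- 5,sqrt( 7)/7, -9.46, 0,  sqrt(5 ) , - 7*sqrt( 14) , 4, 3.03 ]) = [ - 7*sqrt( 14 ),-9.46, - 5, -5/3, 0 , sqrt ( 7)/7,sqrt( 7 ) /7,sqrt (6) /6, sqrt(  5 ),3.03,pi,sqrt ( 15),4,5 ]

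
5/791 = 5/791 = 0.01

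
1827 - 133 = 1694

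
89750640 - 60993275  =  28757365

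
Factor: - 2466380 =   -  2^2*5^1*7^1*79^1 *223^1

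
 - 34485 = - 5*6897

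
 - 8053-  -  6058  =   - 1995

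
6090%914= 606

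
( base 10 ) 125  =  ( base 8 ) 175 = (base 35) 3k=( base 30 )45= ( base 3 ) 11122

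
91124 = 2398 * 38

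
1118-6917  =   - 5799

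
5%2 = 1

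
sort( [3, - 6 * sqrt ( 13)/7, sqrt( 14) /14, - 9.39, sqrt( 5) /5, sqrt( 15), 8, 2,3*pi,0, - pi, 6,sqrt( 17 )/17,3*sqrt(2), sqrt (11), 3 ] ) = [ - 9.39, - pi, - 6*sqrt(13) /7,  0, sqrt(17 ) /17, sqrt(14) /14,sqrt (5)/5, 2,3,3,sqrt( 11),sqrt( 15),3*sqrt( 2), 6,8 , 3*pi ]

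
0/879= 0 = 0.00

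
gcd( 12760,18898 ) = 22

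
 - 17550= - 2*8775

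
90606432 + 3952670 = 94559102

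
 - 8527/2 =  - 8527/2 = - 4263.50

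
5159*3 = 15477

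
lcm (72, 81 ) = 648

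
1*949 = 949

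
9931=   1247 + 8684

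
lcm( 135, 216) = 1080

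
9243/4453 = 9243/4453 = 2.08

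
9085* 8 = 72680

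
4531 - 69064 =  - 64533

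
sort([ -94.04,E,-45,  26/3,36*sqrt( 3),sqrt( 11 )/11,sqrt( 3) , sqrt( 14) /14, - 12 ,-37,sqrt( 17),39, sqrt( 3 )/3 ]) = [  -  94.04,-45, -37, - 12,sqrt(14)/14, sqrt( 11)/11, sqrt( 3)/3, sqrt( 3), E, sqrt( 17 ),26/3 , 39, 36*sqrt(3)]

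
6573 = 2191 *3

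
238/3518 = 119/1759 = 0.07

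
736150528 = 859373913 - 123223385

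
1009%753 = 256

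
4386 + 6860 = 11246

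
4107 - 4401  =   - 294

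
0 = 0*790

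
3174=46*69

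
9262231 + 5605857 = 14868088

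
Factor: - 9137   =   - 9137^1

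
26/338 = 1/13 = 0.08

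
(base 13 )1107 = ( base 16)945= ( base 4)211011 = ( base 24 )42l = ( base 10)2373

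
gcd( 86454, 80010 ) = 18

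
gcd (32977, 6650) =7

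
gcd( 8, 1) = 1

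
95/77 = 95/77 = 1.23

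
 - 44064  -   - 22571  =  - 21493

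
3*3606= 10818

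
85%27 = 4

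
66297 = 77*861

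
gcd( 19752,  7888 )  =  8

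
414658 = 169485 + 245173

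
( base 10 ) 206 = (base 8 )316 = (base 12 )152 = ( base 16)CE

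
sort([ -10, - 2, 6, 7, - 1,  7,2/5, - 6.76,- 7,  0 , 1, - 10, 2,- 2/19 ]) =[ - 10, - 10,-7 , - 6.76, - 2, - 1,-2/19,0, 2/5,1,2,  6, 7, 7 ] 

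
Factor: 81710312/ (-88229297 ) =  - 2^3 *13^(-1)*53^1*103^1*1871^1 * 6786869^(-1) 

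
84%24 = 12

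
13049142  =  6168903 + 6880239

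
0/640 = 0 = 0.00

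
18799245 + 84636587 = 103435832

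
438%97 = 50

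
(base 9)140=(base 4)1311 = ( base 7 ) 225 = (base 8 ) 165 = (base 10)117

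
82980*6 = 497880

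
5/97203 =5/97203 = 0.00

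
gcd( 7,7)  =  7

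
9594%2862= 1008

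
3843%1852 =139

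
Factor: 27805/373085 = 29^( - 1 )*31^( - 1)*67^1 = 67/899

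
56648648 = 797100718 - 740452070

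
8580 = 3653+4927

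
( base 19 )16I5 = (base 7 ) 36216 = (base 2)10010010011100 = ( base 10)9372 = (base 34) 83m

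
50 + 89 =139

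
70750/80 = 884  +  3/8 = 884.38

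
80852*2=161704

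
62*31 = 1922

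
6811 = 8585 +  - 1774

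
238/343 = 34/49 =0.69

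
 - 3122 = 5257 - 8379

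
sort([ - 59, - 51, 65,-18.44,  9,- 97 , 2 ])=[-97,  -  59, - 51,-18.44, 2, 9, 65]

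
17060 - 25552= - 8492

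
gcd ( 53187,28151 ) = 1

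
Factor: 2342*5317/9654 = 6226207/4827 = 3^(- 1 )*13^1*409^1*1171^1*1609^( - 1 )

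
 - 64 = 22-86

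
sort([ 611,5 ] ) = [ 5 , 611 ] 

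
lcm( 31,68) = 2108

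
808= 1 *808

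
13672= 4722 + 8950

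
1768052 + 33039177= 34807229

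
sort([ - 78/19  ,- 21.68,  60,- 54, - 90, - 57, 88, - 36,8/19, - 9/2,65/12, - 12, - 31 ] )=[ - 90,- 57,-54 , - 36,-31, - 21.68,  -  12, - 9/2, - 78/19,8/19 , 65/12,60,88 ] 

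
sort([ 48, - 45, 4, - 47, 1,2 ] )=[-47,-45, 1,2, 4,48 ] 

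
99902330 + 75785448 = 175687778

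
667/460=29/20=1.45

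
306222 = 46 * 6657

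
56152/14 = 4010 + 6/7 = 4010.86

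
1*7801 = 7801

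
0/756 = 0 = 0.00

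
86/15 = 86/15 = 5.73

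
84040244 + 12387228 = 96427472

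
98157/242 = 405  +  147/242 = 405.61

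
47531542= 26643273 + 20888269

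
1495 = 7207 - 5712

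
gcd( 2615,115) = 5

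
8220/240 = 137/4 = 34.25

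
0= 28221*0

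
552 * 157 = 86664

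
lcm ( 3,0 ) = 0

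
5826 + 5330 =11156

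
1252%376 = 124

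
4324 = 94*46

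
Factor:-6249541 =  - 1021^1*6121^1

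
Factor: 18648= 2^3 * 3^2*7^1 * 37^1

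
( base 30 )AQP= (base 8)23115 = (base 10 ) 9805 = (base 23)IC7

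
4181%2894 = 1287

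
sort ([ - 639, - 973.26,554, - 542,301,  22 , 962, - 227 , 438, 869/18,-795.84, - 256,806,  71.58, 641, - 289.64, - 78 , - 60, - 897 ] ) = [ - 973.26, - 897, - 795.84, - 639,-542,- 289.64, - 256, - 227,-78 , - 60, 22,869/18, 71.58,  301, 438,554, 641, 806, 962 ] 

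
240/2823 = 80/941  =  0.09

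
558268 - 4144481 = - 3586213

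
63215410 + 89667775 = 152883185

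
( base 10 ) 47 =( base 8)57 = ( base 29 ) 1I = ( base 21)25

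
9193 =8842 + 351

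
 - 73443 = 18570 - 92013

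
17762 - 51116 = - 33354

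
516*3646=1881336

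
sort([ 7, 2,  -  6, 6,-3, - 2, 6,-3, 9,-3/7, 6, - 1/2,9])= [  -  6,  -  3, - 3, - 2,  -  1/2 , - 3/7, 2 , 6, 6,6,  7, 9, 9 ] 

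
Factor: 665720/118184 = 445/79 = 5^1*79^( - 1 )*89^1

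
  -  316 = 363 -679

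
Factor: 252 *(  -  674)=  - 2^3*3^2*7^1* 337^1 = - 169848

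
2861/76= 37 + 49/76=37.64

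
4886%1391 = 713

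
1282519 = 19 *67501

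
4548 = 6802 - 2254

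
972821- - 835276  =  1808097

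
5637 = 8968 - 3331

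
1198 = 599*2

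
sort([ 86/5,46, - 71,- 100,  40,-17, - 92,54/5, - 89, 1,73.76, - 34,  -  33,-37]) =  [ - 100, - 92, - 89 ,- 71,  -  37,- 34, - 33, - 17, 1, 54/5  ,  86/5,40, 46 , 73.76 ]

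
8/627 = 8/627 = 0.01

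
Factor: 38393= 38393^1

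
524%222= 80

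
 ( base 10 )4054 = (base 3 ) 12120011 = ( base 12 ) 241a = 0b111111010110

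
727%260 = 207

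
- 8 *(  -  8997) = 71976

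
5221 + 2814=8035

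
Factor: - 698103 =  - 3^2 *7^2*1583^1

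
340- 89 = 251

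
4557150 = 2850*1599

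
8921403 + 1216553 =10137956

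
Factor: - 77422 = - 2^1*38711^1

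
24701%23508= 1193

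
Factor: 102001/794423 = 7^( - 1)*102001^1 * 113489^( - 1 )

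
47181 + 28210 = 75391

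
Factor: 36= 2^2 * 3^2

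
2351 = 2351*1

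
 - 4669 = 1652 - 6321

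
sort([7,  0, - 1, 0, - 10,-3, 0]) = [-10,-3, - 1,0, 0,0, 7]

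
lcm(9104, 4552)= 9104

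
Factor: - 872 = -2^3*109^1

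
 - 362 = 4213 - 4575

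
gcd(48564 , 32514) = 6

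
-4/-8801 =4/8801 = 0.00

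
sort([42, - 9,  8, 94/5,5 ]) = [-9,  5 , 8,94/5, 42]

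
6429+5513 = 11942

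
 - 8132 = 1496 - 9628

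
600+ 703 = 1303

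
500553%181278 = 137997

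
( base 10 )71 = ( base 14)51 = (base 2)1000111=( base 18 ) 3H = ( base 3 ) 2122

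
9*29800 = 268200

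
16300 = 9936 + 6364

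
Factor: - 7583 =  - 7583^1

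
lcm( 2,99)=198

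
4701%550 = 301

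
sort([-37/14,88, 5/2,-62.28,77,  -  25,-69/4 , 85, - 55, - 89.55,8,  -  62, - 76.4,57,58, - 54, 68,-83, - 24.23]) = [  -  89.55,- 83,-76.4, - 62.28,-62, - 55,-54,-25, - 24.23, - 69/4,-37/14, 5/2,8 , 57, 58,68,77,85, 88]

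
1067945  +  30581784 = 31649729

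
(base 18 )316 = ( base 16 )3e4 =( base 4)33210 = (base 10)996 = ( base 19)2e8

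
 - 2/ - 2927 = 2/2927 = 0.00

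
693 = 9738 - 9045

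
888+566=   1454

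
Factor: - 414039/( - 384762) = 2^ ( - 1 )*7^(-1)*79^1 * 1747^1*9161^( - 1) = 138013/128254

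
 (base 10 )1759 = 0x6df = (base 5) 24014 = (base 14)8d9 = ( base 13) a54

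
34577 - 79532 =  - 44955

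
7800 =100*78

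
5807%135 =2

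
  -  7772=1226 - 8998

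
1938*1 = 1938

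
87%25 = 12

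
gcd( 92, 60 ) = 4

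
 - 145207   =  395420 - 540627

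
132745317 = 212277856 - 79532539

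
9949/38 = 261  +  31/38 = 261.82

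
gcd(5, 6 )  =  1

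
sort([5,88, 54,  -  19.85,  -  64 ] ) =[-64, -19.85,5, 54,88 ]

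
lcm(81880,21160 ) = 1883240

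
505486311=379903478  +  125582833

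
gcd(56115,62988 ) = 87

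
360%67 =25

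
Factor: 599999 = 599999^1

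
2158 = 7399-5241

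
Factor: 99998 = 2^1*49999^1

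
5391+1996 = 7387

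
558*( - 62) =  - 34596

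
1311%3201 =1311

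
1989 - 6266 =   -  4277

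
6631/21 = 6631/21 = 315.76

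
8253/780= 10 + 151/260= 10.58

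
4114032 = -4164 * ( - 988 ) 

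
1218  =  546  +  672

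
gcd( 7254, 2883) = 93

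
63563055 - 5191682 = 58371373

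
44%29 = 15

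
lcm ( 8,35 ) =280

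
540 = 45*12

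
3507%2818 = 689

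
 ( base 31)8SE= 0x217a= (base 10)8570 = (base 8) 20572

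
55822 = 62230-6408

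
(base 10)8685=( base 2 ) 10000111101101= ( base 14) 3245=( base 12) 5039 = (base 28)b25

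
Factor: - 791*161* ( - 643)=81886693 = 7^2*23^1 * 113^1 * 643^1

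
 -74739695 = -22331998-52407697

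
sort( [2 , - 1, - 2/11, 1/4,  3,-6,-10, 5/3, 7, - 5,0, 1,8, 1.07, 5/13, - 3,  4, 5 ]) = [ - 10, -6, - 5, - 3, - 1, - 2/11,0,1/4, 5/13,1, 1.07,5/3, 2, 3, 4  ,  5, 7, 8 ] 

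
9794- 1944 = 7850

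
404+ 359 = 763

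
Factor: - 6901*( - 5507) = 38003807  =  67^1*103^1*5507^1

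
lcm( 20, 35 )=140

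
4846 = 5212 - 366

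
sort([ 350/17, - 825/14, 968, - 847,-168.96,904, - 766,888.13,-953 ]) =[ - 953,-847, - 766, - 168.96, - 825/14,350/17, 888.13,  904, 968 ]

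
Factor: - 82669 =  - 19^2* 229^1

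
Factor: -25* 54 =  - 1350 = - 2^1 * 3^3*5^2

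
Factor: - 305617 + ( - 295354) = -7^1*85853^1= -600971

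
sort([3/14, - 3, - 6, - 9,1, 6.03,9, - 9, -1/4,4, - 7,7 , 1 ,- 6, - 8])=[-9, - 9, -8, - 7, - 6, -6, - 3, - 1/4,3/14,  1,1,4, 6.03,  7, 9] 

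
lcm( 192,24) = 192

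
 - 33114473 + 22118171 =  - 10996302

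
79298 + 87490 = 166788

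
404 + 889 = 1293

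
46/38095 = 46/38095 = 0.00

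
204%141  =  63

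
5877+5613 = 11490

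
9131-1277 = 7854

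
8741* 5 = 43705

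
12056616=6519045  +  5537571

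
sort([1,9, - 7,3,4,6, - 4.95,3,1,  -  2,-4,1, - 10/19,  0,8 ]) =[ - 7, - 4.95, - 4 , -2, - 10/19,0, 1,1, 1, 3,3, 4 , 6,8,  9 ]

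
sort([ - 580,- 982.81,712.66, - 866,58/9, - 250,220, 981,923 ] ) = [-982.81 ,-866, - 580, - 250,58/9,220, 712.66,923,981 ]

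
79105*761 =60198905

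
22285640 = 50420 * 442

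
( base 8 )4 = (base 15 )4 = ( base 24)4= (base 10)4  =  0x4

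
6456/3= 2152  =  2152.00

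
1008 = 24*42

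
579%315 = 264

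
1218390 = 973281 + 245109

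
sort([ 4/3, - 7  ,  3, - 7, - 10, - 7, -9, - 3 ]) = [ - 10,  -  9, - 7, - 7, - 7, - 3, 4/3,  3 ] 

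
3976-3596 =380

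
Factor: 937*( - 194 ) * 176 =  - 31992928 = -2^5  *11^1* 97^1 *937^1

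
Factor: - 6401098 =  - 2^1*11^1*290959^1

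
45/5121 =5/569=0.01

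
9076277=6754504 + 2321773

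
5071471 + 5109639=10181110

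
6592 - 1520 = 5072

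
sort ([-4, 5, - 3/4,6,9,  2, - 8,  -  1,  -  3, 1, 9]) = [ - 8, - 4,-3,-1, - 3/4, 1, 2, 5, 6, 9, 9 ]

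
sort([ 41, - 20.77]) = [ - 20.77, 41]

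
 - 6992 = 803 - 7795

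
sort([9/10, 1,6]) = [9/10,1,6]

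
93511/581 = 93511/581 = 160.95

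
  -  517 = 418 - 935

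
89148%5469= 1644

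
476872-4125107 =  - 3648235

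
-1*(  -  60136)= 60136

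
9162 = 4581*2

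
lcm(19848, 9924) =19848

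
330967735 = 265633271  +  65334464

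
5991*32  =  191712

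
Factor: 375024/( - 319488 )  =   - 2^( - 9)*601^1= - 601/512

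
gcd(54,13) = 1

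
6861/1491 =2287/497 = 4.60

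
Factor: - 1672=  - 2^3*11^1*19^1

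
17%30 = 17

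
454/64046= 227/32023 = 0.01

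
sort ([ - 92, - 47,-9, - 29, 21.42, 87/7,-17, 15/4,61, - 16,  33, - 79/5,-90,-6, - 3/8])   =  [ - 92, - 90, - 47, - 29,- 17, - 16, - 79/5, -9, - 6, - 3/8, 15/4, 87/7, 21.42,33,61]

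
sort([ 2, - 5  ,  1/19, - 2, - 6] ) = [ - 6,-5,-2,1/19,2 ]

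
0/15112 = 0 = 0.00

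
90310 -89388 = 922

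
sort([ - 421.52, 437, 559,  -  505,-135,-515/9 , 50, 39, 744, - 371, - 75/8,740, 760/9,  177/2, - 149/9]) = [ - 505 ,- 421.52, - 371,-135, - 515/9, - 149/9, - 75/8,  39 , 50,760/9,  177/2,  437, 559,740, 744 ] 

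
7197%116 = 5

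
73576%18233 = 644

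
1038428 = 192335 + 846093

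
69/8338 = 69/8338= 0.01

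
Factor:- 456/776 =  - 3^1*19^1*97^( - 1 ) = - 57/97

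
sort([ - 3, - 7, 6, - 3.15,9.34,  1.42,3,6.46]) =[ - 7, - 3.15, - 3,1.42,3, 6,  6.46,  9.34 ]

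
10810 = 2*5405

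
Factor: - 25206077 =-13^1*839^1*2311^1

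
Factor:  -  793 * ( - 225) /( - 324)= - 19825/36 = - 2^( - 2)*3^( - 2) * 5^2 * 13^1*61^1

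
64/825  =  64/825 = 0.08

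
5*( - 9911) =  - 49555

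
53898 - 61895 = -7997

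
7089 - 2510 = 4579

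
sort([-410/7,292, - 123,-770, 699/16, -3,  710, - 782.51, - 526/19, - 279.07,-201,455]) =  [ - 782.51, -770, - 279.07, - 201, - 123 , - 410/7, - 526/19,-3, 699/16, 292,  455,710]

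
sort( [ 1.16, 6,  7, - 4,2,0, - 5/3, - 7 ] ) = [ - 7, - 4,  -  5/3,0,1.16,2  ,  6, 7]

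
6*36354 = 218124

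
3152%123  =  77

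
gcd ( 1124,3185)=1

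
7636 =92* 83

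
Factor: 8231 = 8231^1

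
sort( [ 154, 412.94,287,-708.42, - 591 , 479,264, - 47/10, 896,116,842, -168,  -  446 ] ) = [  -  708.42, - 591, - 446, - 168, - 47/10, 116,154,  264, 287,412.94, 479,842,  896]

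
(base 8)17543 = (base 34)6wb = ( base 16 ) 1F63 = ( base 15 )25AA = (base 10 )8035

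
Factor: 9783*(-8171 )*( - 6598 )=2^1*3^2*1087^1*3299^1*8171^1   =  527423620014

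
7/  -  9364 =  - 7/9364 = - 0.00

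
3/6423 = 1/2141 =0.00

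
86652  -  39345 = 47307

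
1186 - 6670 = -5484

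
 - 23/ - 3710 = 23/3710= 0.01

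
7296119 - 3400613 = 3895506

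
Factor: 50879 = 83^1 * 613^1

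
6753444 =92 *73407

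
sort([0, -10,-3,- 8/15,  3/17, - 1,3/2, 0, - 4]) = [ - 10, - 4, - 3, - 1 ,  -  8/15,0 , 0, 3/17, 3/2]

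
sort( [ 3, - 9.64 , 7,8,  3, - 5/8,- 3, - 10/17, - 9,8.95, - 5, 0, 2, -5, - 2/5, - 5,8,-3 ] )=[ -9.64, - 9, - 5,  -  5,-5, - 3, - 3,-5/8,-10/17, - 2/5,0, 2,3,3, 7,8, 8, 8.95] 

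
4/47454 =2/23727 = 0.00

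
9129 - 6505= 2624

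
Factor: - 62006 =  - 2^1*7^1 * 43^1 * 103^1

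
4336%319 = 189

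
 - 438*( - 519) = 227322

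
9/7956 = 1/884 = 0.00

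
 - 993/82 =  - 993/82  =  - 12.11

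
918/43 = 918/43  =  21.35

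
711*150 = 106650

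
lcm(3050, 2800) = 170800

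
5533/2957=1 + 2576/2957 = 1.87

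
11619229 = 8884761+2734468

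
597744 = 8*74718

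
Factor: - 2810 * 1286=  - 2^2*5^1*281^1  *643^1 = - 3613660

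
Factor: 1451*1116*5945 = 9626833620 = 2^2 * 3^2*5^1* 29^1*31^1*41^1*1451^1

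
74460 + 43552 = 118012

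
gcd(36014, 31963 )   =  1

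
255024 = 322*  792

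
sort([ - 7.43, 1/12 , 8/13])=[  -  7.43, 1/12, 8/13]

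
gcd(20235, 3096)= 3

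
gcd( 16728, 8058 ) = 102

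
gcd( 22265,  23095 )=5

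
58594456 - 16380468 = 42213988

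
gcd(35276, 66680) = 4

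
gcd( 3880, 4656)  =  776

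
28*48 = 1344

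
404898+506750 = 911648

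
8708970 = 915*9518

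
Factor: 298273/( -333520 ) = -2^(-4 ) * 5^( - 1 )*11^(-1 )*787^1 = - 787/880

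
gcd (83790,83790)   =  83790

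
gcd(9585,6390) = 3195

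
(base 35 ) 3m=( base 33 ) 3S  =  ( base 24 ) 57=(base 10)127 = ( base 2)1111111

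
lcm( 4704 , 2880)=141120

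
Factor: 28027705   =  5^1* 463^1*12107^1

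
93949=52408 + 41541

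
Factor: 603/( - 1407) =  - 3/7=- 3^1*7^( - 1 )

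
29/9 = 3 + 2/9 = 3.22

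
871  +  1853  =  2724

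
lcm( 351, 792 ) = 30888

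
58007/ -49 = - 1184 + 9/49  =  - 1183.82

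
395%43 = 8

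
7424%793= 287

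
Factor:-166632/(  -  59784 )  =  47^(-1 )*131^1 = 131/47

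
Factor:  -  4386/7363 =  -  2^1*3^1*17^1 * 37^(  -  1)*43^1*199^( - 1 )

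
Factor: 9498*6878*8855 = 2^2 * 3^1* 5^1*7^1* 11^1*19^1* 23^1*181^1*1583^1 = 578472745620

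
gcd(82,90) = 2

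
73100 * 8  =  584800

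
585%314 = 271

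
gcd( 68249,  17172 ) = 1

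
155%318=155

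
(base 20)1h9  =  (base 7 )2120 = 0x2ed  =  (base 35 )le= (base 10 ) 749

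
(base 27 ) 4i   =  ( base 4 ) 1332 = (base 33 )3r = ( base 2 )1111110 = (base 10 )126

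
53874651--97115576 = 150990227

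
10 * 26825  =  268250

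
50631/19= 2664 + 15/19 = 2664.79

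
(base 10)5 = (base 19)5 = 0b101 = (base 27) 5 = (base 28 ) 5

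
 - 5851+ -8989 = -14840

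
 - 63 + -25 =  - 88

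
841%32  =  9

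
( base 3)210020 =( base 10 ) 573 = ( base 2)1000111101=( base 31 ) IF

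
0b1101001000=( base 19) 264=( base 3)1011010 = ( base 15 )3B0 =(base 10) 840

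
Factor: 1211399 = 7^1*61^1*2837^1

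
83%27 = 2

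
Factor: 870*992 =863040 = 2^6*3^1* 5^1*29^1 * 31^1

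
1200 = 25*48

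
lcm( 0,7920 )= 0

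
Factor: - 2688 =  - 2^7*3^1*7^1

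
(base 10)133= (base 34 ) 3v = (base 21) 67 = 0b10000101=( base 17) 7e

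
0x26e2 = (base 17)2079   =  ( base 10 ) 9954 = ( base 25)fn4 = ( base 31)AB3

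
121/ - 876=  - 1 + 755/876= - 0.14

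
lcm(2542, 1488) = 61008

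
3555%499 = 62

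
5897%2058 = 1781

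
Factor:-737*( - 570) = 2^1  *3^1 * 5^1*11^1*19^1*67^1 = 420090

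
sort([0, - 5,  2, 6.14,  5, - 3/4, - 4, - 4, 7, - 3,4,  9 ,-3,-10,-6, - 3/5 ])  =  [  -  10, - 6 , - 5,-4,-4,-3,-3,-3/4, - 3/5, 0, 2, 4, 5, 6.14,7, 9]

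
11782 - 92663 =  - 80881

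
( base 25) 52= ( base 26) 4n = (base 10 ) 127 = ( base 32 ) 3V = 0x7f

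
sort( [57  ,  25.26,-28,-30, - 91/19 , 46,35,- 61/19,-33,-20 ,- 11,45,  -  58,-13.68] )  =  [-58,-33, - 30, - 28, - 20,-13.68, - 11,-91/19 , - 61/19 , 25.26,35 , 45, 46,57 ] 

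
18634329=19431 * 959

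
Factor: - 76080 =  - 2^4*3^1*5^1*317^1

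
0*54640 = 0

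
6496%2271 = 1954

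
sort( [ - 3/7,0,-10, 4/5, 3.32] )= [ - 10,-3/7, 0, 4/5,3.32 ]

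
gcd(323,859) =1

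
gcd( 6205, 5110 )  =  365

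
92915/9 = 10323 + 8/9  =  10323.89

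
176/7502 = 8/341 = 0.02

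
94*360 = 33840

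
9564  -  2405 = 7159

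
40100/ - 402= - 100 + 50/201 =- 99.75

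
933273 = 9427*99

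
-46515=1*(  -  46515 ) 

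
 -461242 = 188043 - 649285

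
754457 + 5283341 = 6037798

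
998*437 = 436126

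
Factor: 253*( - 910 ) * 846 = - 2^2 *3^2*  5^1 * 7^1  *  11^1*13^1 * 23^1*47^1 = - 194774580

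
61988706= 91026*681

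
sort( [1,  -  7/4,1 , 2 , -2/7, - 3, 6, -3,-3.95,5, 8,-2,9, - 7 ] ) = [ - 7,-3.95, - 3, - 3,-2, - 7/4, - 2/7 , 1 , 1,2 , 5,6, 8 , 9 ]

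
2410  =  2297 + 113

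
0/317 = 0 = 0.00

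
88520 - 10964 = 77556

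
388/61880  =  97/15470 = 0.01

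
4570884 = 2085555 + 2485329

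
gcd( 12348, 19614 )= 42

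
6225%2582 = 1061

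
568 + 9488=10056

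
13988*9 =125892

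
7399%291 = 124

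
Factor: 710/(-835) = -2^1*71^1*167^( - 1 ) = - 142/167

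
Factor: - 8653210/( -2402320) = 2^ (-3) * 30029^(  -  1 )*865321^1 = 865321/240232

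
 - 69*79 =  - 5451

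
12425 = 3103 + 9322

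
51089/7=51089/7 = 7298.43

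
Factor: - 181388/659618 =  - 90694/329809 = -2^1*31^( - 1) *137^1*331^1*10639^( - 1)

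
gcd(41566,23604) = 14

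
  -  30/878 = - 15/439 = -0.03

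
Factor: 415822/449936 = 2^( - 3)*11^1*41^1*61^( - 1)  =  451/488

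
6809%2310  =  2189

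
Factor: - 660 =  -2^2 *3^1*5^1*11^1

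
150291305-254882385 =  - 104591080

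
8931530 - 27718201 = - 18786671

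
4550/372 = 2275/186 = 12.23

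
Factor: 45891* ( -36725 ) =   -  3^2*5^2 *13^1*113^1 * 5099^1 = - 1685346975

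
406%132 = 10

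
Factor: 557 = 557^1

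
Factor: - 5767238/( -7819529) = 2^1*61^ ( - 1 )*  157^1*18367^1*128189^(-1)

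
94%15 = 4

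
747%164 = 91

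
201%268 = 201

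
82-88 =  -6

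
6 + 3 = 9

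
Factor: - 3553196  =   - 2^2 * 29^1*30631^1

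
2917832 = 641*4552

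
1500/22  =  750/11= 68.18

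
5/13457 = 5/13457 = 0.00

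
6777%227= 194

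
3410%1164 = 1082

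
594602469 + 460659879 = 1055262348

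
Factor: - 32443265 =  - 5^1*37^1*157^1*1117^1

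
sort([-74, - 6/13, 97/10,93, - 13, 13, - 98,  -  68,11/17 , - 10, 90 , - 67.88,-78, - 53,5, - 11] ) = [ - 98,-78,-74,- 68, - 67.88, - 53, - 13,-11, - 10,-6/13,11/17,5,97/10,13, 90, 93 ]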